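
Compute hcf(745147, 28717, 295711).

gcd(745147, 28717): 745147 = 25·28717 + 27222; 28717 = 1·27222 + 1495; 27222 = 18·1495 + 312; 1495 = 4·312 + 247; 312 = 1·247 + 65; 247 = 3·65 + 52; 65 = 1·52 + 13; 52 = 4·13 + 0 → 13
gcd(13, 295711): 295711 = 22747·13 + 0 → 13

13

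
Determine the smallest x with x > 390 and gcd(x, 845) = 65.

845 = 65·13. Any x with gcd(x, 845) = 65 is a multiple of 65, say 65s, with s coprime to 13.
Need s > 390/65, so s ≥ 7. First s ≥ 7 with gcd(s, 13) = 1 is s = 7. Thus x = 65·7 = 455.

455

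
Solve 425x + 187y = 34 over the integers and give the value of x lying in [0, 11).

Reduce mod 187: 425x ≡ 34 (mod 187). With g = gcd(425, 187) = 17 dividing 34, divide through: 25x ≡ 2 (mod 11).
Since gcd(25, 11) = 1, x ≡ 2·(25)⁻¹ ≡ 8 (mod 11). Smallest non-negative: 8.

8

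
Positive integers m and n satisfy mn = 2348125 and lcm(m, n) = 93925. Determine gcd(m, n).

25

From gcd × lcm = mn: gcd = 2348125 / 93925 = 25.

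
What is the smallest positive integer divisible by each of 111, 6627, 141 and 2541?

111 = 3 · 37; 6627 = 3 · 47²; 141 = 3 · 47; 2541 = 3 · 7 · 11²
lcm takes max exponent of each prime: 3 · 7 · 11² · 37 · 47² = 207683553

207683553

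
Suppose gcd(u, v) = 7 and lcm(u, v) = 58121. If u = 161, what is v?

2527

Using uv = gcd(u,v)·lcm(u,v) = 7·58121 = 406847, we get v = 406847/161 = 2527.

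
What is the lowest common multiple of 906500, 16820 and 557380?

732634206500

906500 = 2² · 5³ · 7² · 37; 16820 = 2² · 5 · 29²; 557380 = 2² · 5 · 29 · 31²
lcm takes max exponent of each prime: 2² · 5³ · 7² · 29² · 31² · 37 = 732634206500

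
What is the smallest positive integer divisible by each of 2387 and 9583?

3267803

2387 = 7 · 11 · 31; 9583 = 7 · 37²
max exponents: 7 · 11 · 31 · 37² = 3267803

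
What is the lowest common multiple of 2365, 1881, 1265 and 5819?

213935535

2365 = 5 · 11 · 43; 1881 = 3² · 11 · 19; 1265 = 5 · 11 · 23; 5819 = 11 · 23²
lcm takes max exponent of each prime: 3² · 5 · 11 · 19 · 23² · 43 = 213935535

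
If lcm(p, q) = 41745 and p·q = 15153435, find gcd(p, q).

gcd·lcm = product, so gcd = 15153435/41745 = 363.

363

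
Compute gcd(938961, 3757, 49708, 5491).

gcd(938961, 3757): 938961 = 249·3757 + 3468; 3757 = 1·3468 + 289; 3468 = 12·289 + 0 → 289
gcd(289, 49708): 49708 = 172·289 + 0 → 289
gcd(289, 5491): 5491 = 19·289 + 0 → 289

289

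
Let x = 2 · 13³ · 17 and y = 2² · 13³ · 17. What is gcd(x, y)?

74698

min exponent per shared prime: 2 · 13³ · 17 = 74698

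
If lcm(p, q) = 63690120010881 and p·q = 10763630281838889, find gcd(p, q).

gcd·lcm = product, so gcd = 10763630281838889/63690120010881 = 169.

169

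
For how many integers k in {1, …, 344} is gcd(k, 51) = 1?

216

51 = 3·17. Inclusion–exclusion on these primes:
344 − ⌊344/3⌋ − ⌊344/17⌋ + ⌊344/51⌋ = 216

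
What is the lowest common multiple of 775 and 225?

775 = 5² · 31; 225 = 3² · 5²
max exponents: 3² · 5² · 31 = 6975

6975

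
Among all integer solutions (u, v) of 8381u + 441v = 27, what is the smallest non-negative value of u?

234

Reduce mod 441: 8381u ≡ 27 (mod 441). With g = gcd(8381, 441) = 1 dividing 27, divide through: 8381u ≡ 27 (mod 441).
Since gcd(8381, 441) = 1, u ≡ 27·(8381)⁻¹ ≡ 234 (mod 441). Smallest non-negative: 234.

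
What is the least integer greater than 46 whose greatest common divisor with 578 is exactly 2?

48

578 = 2·289. Any a with gcd(a, 578) = 2 is a multiple of 2, say 2s, with s coprime to 289.
Need s > 46/2, so s ≥ 24. First s ≥ 24 with gcd(s, 289) = 1 is s = 24. Thus a = 2·24 = 48.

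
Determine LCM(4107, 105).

gcd first: 4107 = 39·105 + 12; 105 = 8·12 + 9; 12 = 1·9 + 3; 9 = 3·3 + 0 → gcd = 3
lcm = 4107·105/gcd = 431235/3 = 143745

143745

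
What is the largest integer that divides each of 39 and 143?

13

Euclid: 143 = 3·39 + 26; 39 = 1·26 + 13; 26 = 2·13 + 0. Last nonzero remainder: 13.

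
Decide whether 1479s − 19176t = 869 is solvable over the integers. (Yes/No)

gcd(1479, 19176): 19176 = 12·1479 + 1428; 1479 = 1·1428 + 51; 1428 = 28·51 + 0 → 51
51 does not divide 869, so a solution does not exist.

No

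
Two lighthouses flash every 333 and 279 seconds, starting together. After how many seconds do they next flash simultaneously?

10323

gcd first: 333 = 1·279 + 54; 279 = 5·54 + 9; 54 = 6·9 + 0 → gcd = 9
lcm = 333·279/gcd = 92907/9 = 10323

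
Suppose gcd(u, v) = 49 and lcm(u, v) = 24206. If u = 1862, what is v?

Using uv = gcd(u,v)·lcm(u,v) = 49·24206 = 1186094, we get v = 1186094/1862 = 637.

637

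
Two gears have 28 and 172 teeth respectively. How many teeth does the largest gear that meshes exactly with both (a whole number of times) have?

4

28 = 2² · 7
172 = 2² · 43
Common: 2² = 4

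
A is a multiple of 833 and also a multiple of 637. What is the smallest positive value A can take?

10829

833 = 7² · 17; 637 = 7² · 13
max exponents: 7² · 13 · 17 = 10829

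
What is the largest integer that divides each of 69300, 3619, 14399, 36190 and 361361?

gcd(69300, 3619): 69300 = 19·3619 + 539; 3619 = 6·539 + 385; 539 = 1·385 + 154; 385 = 2·154 + 77; 154 = 2·77 + 0 → 77
gcd(77, 14399): 14399 = 187·77 + 0 → 77
gcd(77, 36190): 36190 = 470·77 + 0 → 77
gcd(77, 361361): 361361 = 4693·77 + 0 → 77

77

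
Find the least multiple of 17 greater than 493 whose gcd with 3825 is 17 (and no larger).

Multiples of 17 above 493: 17·30, 17·31, … . Need the cofactor coprime to 3825/17 = 225.
Checking s = 30, 31, … the first with gcd(s, 225) = 1 is s = 31, giving 527.

527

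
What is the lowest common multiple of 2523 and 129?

2523 = 3 · 29²; 129 = 3 · 43
max exponents: 3 · 29² · 43 = 108489

108489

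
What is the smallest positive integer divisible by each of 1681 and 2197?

1681 = 41²; 2197 = 13³
max exponents: 13³ · 41² = 3693157

3693157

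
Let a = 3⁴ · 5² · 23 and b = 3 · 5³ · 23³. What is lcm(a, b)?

123190875

max exponent per prime: 3⁴ · 5³ · 23³ = 123190875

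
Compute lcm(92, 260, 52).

92 = 2² · 23; 260 = 2² · 5 · 13; 52 = 2² · 13
lcm takes max exponent of each prime: 2² · 5 · 13 · 23 = 5980

5980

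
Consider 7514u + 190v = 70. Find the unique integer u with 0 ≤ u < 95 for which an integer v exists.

50

Reduce mod 190: 7514u ≡ 70 (mod 190). With g = gcd(7514, 190) = 2 dividing 70, divide through: 3757u ≡ 35 (mod 95).
Since gcd(3757, 95) = 1, u ≡ 35·(3757)⁻¹ ≡ 50 (mod 95). Smallest non-negative: 50.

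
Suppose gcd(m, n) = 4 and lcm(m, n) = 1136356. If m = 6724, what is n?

Using mn = gcd(m,n)·lcm(m,n) = 4·1136356 = 4545424, we get n = 4545424/6724 = 676.

676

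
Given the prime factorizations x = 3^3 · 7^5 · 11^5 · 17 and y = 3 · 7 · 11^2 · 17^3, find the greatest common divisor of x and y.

min exponent per shared prime: 3 · 7 · 11^2 · 17 = 43197

43197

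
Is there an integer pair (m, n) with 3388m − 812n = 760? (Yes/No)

By Bézout, 3388m − 812n = 760 has integer solutions iff gcd(3388, 812) | 760.
Euclid: 3388 = 4·812 + 140; 812 = 5·140 + 112; 140 = 1·112 + 28; 112 = 4·28 + 0. gcd = 28; 760 mod 28 = 4. No.

No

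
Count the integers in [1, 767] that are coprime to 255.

Prime factors of 255: 3, 5, 17. Count integers ≤ 767 divisible by none of them.
By inclusion–exclusion: 767 − ⌊767/3⌋ − ⌊767/5⌋ − ⌊767/17⌋ + ⌊767/15⌋ + ⌊767/51⌋ + ⌊767/85⌋ − ⌊767/255⌋ = 386.

386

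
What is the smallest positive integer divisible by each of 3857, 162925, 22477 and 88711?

18365394775

3857 = 7 · 19 · 29; 162925 = 5² · 7³ · 19; 22477 = 7 · 13² · 19; 88711 = 7 · 19 · 23 · 29
lcm takes max exponent of each prime: 5² · 7³ · 13² · 19 · 23 · 29 = 18365394775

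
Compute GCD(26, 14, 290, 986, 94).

2

26 = 2 · 13; 14 = 2 · 7; 290 = 2 · 5 · 29; 986 = 2 · 17 · 29; 94 = 2 · 47
gcd takes min exponent of each prime: 2 = 2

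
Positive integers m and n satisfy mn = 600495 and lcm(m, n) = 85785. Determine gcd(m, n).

7

From gcd × lcm = mn: gcd = 600495 / 85785 = 7.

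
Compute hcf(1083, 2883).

3

Euclid: 2883 = 2·1083 + 717; 1083 = 1·717 + 366; 717 = 1·366 + 351; 366 = 1·351 + 15; 351 = 23·15 + 6; 15 = 2·6 + 3; 6 = 2·3 + 0. Last nonzero remainder: 3.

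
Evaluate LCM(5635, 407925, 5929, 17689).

409827154275

5635 = 5 · 7² · 23; 407925 = 3² · 5² · 7² · 37; 5929 = 7² · 11²; 17689 = 7² · 19²
lcm takes max exponent of each prime: 3² · 5² · 7² · 11² · 19² · 23 · 37 = 409827154275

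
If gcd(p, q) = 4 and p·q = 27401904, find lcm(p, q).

Since gcd(p,q)·lcm(p,q) = pq, lcm = 27401904/4 = 6850476.

6850476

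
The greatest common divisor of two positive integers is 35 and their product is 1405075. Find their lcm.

gcd·lcm = product, so lcm = 1405075/35 = 40145.

40145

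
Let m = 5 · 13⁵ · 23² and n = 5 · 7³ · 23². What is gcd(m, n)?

2645

min exponent per shared prime: 5 · 23² = 2645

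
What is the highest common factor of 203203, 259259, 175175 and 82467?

203203 = 7² · 11 · 13 · 29; 259259 = 7² · 11 · 13 · 37; 175175 = 5² · 7² · 11 · 13; 82467 = 3² · 7² · 11 · 17
gcd takes min exponent of each prime: 7² · 11 = 539

539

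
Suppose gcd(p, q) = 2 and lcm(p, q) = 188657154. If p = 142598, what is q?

2646

p·q = gcd·lcm = 2·188657154 = 377314308, so q = 377314308/142598 = 2646.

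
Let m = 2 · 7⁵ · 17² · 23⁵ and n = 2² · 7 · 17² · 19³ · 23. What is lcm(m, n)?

857724898317596204

max exponent per prime: 2² · 7⁵ · 17² · 19³ · 23⁵ = 857724898317596204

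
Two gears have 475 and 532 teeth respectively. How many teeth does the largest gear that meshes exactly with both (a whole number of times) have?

19

Euclid: 532 = 1·475 + 57; 475 = 8·57 + 19; 57 = 3·19 + 0. Last nonzero remainder: 19.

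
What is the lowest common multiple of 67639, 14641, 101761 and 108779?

67639 = 11² · 13 · 43; 14641 = 11⁴; 101761 = 11² · 29²; 108779 = 11² · 29 · 31
lcm takes max exponent of each prime: 11⁴ · 13 · 29² · 31 · 43 = 213373380649

213373380649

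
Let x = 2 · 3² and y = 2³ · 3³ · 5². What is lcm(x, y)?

max exponent per prime: 2³ · 3³ · 5² = 5400

5400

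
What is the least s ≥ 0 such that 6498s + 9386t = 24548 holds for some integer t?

gcd(6498, 9386) = 722 (Euclid: 9386 = 1·6498 + 2888; 6498 = 2·2888 + 722; 2888 = 4·722 + 0), and 722 | 24548.
Extended Euclid: 6498·(3) + 9386·(-2) = 722. Scale by 34: s₀ = 102.
General solution s = s₀ + 13k; reducing mod 13 gives s = 11 (and t = -5).

11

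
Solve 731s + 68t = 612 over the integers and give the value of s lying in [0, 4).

0

Euclid: 731 = 10·68 + 51; 68 = 1·51 + 17; 51 = 3·17 + 0 → gcd = 17; 612 = 17·36.
Back-substitution yields 731·(-1) + 68·(11) = 17, so one solution is s = -1·36 = -36, t = 11·36 = 396.
Solutions in s differ by 68/17 = 4; the one in [0, 4) is -36 mod 4 = 0.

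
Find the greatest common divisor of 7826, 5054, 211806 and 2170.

14

7826 = 2 · 7 · 13 · 43; 5054 = 2 · 7 · 19²; 211806 = 2 · 3² · 7 · 41²; 2170 = 2 · 5 · 7 · 31
gcd takes min exponent of each prime: 2 · 7 = 14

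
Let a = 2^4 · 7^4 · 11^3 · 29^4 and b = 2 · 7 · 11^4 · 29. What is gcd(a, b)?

540386

min exponent per shared prime: 2 · 7 · 11^3 · 29 = 540386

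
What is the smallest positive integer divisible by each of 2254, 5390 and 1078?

123970

lcm(2254, 5390) = 2254·5390/gcd = 12149060/98 = 123970
lcm(123970, 1078) = 123970·1078/gcd = 133639660/1078 = 123970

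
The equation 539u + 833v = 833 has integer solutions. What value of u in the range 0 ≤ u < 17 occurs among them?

gcd(539, 833) = 49 (Euclid: 833 = 1·539 + 294; 539 = 1·294 + 245; 294 = 1·245 + 49; 245 = 5·49 + 0), and 49 | 833.
Extended Euclid: 539·(-3) + 833·(2) = 49. Scale by 17: u₀ = -51.
General solution u = u₀ + 17t; reducing mod 17 gives u = 0 (and v = 1).

0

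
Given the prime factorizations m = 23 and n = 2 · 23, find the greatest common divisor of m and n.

min exponent per shared prime: 23 = 23

23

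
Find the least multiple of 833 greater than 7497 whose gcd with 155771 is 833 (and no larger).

8330

gcd(k, 155771) = 833 forces 833 | k; write k = 833s. Then gcd(833s, 833·187) = 833·gcd(s, 187), so need gcd(s, 187) = 1.
833s > 7497 gives s ≥ 10. The least s ≥ 10 coprime to 187 is 10, so k = 833·10 = 8330.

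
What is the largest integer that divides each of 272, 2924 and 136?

272 = 2⁴ · 17; 2924 = 2² · 17 · 43; 136 = 2³ · 17
gcd takes min exponent of each prime: 2² · 17 = 68

68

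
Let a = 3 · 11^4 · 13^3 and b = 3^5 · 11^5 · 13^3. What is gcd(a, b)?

96498831

min exponent per shared prime: 3 · 11^4 · 13^3 = 96498831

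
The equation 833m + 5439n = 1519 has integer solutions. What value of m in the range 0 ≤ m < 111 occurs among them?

Reduce mod 5439: 833m ≡ 1519 (mod 5439). With g = gcd(833, 5439) = 49 dividing 1519, divide through: 17m ≡ 31 (mod 111).
Since gcd(17, 111) = 1, m ≡ 31·(17)⁻¹ ≡ 41 (mod 111). Smallest non-negative: 41.

41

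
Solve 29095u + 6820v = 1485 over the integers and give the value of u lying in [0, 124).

gcd(29095, 6820) = 55 (Euclid: 29095 = 4·6820 + 1815; 6820 = 3·1815 + 1375; 1815 = 1·1375 + 440; 1375 = 3·440 + 55; 440 = 8·55 + 0), and 55 | 1485.
Extended Euclid: 29095·(-15) + 6820·(64) = 55. Scale by 27: u₀ = -405.
General solution u = u₀ + 124t; reducing mod 124 gives u = 91 (and v = -388).

91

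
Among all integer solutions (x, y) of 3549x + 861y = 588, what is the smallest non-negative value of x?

Reduce mod 861: 3549x ≡ 588 (mod 861). With g = gcd(3549, 861) = 21 dividing 588, divide through: 169x ≡ 28 (mod 41).
Since gcd(169, 41) = 1, x ≡ 28·(169)⁻¹ ≡ 22 (mod 41). Smallest non-negative: 22.

22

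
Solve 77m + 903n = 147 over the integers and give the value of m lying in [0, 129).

84

gcd(77, 903) = 7 (Euclid: 903 = 11·77 + 56; 77 = 1·56 + 21; 56 = 2·21 + 14; 21 = 1·14 + 7; 14 = 2·7 + 0), and 7 | 147.
Extended Euclid: 77·(47) + 903·(-4) = 7. Scale by 21: m₀ = 987.
General solution m = m₀ + 129t; reducing mod 129 gives m = 84 (and n = -7).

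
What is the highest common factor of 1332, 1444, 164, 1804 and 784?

1332 = 2² · 3² · 37; 1444 = 2² · 19²; 164 = 2² · 41; 1804 = 2² · 11 · 41; 784 = 2⁴ · 7²
gcd takes min exponent of each prime: 2² = 4

4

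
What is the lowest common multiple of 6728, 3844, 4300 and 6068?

10543951886200

6728 = 2³ · 29²; 3844 = 2² · 31²; 4300 = 2² · 5² · 43; 6068 = 2² · 37 · 41
lcm takes max exponent of each prime: 2³ · 5² · 29² · 31² · 37 · 41 · 43 = 10543951886200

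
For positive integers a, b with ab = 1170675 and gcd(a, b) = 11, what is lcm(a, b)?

Since gcd(a,b)·lcm(a,b) = ab, lcm = 1170675/11 = 106425.

106425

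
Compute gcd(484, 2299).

121

484 = 2² · 11²
2299 = 11² · 19
Common: 11² = 121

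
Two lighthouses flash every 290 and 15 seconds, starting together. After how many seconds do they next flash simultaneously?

870

gcd first: 290 = 19·15 + 5; 15 = 3·5 + 0 → gcd = 5
lcm = 290·15/gcd = 4350/5 = 870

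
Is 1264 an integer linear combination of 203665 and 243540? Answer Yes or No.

By Bézout, 203665p − 243540q = 1264 has integer solutions iff gcd(203665, 243540) | 1264.
Euclid: 243540 = 1·203665 + 39875; 203665 = 5·39875 + 4290; 39875 = 9·4290 + 1265; 4290 = 3·1265 + 495; 1265 = 2·495 + 275; 495 = 1·275 + 220; 275 = 1·220 + 55; 220 = 4·55 + 0. gcd = 55; 1264 mod 55 = 54. No.

No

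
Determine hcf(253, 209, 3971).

11

gcd(253, 209): 253 = 1·209 + 44; 209 = 4·44 + 33; 44 = 1·33 + 11; 33 = 3·11 + 0 → 11
gcd(11, 3971): 3971 = 361·11 + 0 → 11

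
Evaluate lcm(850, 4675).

9350

gcd first: 4675 = 5·850 + 425; 850 = 2·425 + 0 → gcd = 425
lcm = 850·4675/gcd = 3973750/425 = 9350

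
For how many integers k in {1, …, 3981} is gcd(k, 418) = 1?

Prime factors of 418: 2, 11, 19. Count integers ≤ 3981 divisible by none of them.
By inclusion–exclusion: 3981 − ⌊3981/2⌋ − ⌊3981/11⌋ − ⌊3981/19⌋ + ⌊3981/22⌋ + ⌊3981/38⌋ + ⌊3981/209⌋ − ⌊3981/418⌋ = 1715.

1715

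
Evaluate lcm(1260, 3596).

1132740

1260 = 2² · 3² · 5 · 7; 3596 = 2² · 29 · 31
max exponents: 2² · 3² · 5 · 7 · 29 · 31 = 1132740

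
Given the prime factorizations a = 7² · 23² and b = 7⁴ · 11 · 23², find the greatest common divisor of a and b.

min exponent per shared prime: 7² · 23² = 25921

25921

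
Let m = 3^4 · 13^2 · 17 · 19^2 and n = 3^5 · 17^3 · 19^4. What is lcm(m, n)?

max exponent per prime: 3^5 · 13^2 · 17^3 · 19^4 = 26293847886891

26293847886891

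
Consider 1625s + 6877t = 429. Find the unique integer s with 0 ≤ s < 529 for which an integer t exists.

Euclid: 6877 = 4·1625 + 377; 1625 = 4·377 + 117; 377 = 3·117 + 26; 117 = 4·26 + 13; 26 = 2·13 + 0 → gcd = 13; 429 = 13·33.
Back-substitution yields 1625·(237) + 6877·(-56) = 13, so one solution is s = 237·33 = 7821, t = -56·33 = -1848.
Solutions in s differ by 6877/13 = 529; the one in [0, 529) is 7821 mod 529 = 415.

415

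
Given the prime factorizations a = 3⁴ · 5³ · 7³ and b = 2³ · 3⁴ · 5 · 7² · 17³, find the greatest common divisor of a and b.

min exponent per shared prime: 3⁴ · 5 · 7² = 19845

19845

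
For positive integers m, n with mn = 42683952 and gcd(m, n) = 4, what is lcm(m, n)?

10670988

For any two positive integers, gcd × lcm equals their product. Hence lcm = 42683952 / 4 = 10670988.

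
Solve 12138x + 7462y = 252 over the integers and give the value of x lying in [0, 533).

gcd(12138, 7462) = 14 (Euclid: 12138 = 1·7462 + 4676; 7462 = 1·4676 + 2786; 4676 = 1·2786 + 1890; 2786 = 1·1890 + 896; 1890 = 2·896 + 98; 896 = 9·98 + 14; 98 = 7·14 + 0), and 14 | 252.
Extended Euclid: 12138·(-75) + 7462·(122) = 14. Scale by 18: x₀ = -1350.
General solution x = x₀ + 533t; reducing mod 533 gives x = 249 (and y = -405).

249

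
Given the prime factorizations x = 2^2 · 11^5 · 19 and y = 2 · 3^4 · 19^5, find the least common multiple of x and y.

129204143295876

max exponent per prime: 2^2 · 3^4 · 11^5 · 19^5 = 129204143295876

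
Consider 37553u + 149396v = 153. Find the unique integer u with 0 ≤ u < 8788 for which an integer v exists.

7141

gcd(37553, 149396) = 17 (Euclid: 149396 = 3·37553 + 36737; 37553 = 1·36737 + 816; 36737 = 45·816 + 17; 816 = 48·17 + 0), and 17 | 153.
Extended Euclid: 37553·(-183) + 149396·(46) = 17. Scale by 9: u₀ = -1647.
General solution u = u₀ + 8788t; reducing mod 8788 gives u = 7141 (and v = -1795).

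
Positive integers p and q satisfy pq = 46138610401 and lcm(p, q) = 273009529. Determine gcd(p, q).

169

From gcd × lcm = pq: gcd = 46138610401 / 273009529 = 169.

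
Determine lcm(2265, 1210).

gcd first: 2265 = 1·1210 + 1055; 1210 = 1·1055 + 155; 1055 = 6·155 + 125; 155 = 1·125 + 30; 125 = 4·30 + 5; 30 = 6·5 + 0 → gcd = 5
lcm = 2265·1210/gcd = 2740650/5 = 548130

548130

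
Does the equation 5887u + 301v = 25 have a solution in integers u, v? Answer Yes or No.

By Bézout, 5887u + 301v = 25 has integer solutions iff gcd(5887, 301) | 25.
Euclid: 5887 = 19·301 + 168; 301 = 1·168 + 133; 168 = 1·133 + 35; 133 = 3·35 + 28; 35 = 1·28 + 7; 28 = 4·7 + 0. gcd = 7; 25 mod 7 = 4. No.

No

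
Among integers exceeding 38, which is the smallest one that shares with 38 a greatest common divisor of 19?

57

gcd(t, 38) = 19 forces 19 | t; write t = 19s. Then gcd(19s, 19·2) = 19·gcd(s, 2), so need gcd(s, 2) = 1.
19s > 38 gives s ≥ 3. The least s ≥ 3 coprime to 2 is 3, so t = 19·3 = 57.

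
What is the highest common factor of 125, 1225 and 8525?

gcd(125, 1225): 1225 = 9·125 + 100; 125 = 1·100 + 25; 100 = 4·25 + 0 → 25
gcd(25, 8525): 8525 = 341·25 + 0 → 25

25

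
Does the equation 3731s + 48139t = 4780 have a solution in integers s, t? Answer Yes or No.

gcd(3731, 48139): 48139 = 12·3731 + 3367; 3731 = 1·3367 + 364; 3367 = 9·364 + 91; 364 = 4·91 + 0 → 91
91 does not divide 4780, so a solution does not exist.

No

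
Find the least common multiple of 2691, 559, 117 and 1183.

10529883

2691 = 3² · 13 · 23; 559 = 13 · 43; 117 = 3² · 13; 1183 = 7 · 13²
lcm takes max exponent of each prime: 3² · 7 · 13² · 23 · 43 = 10529883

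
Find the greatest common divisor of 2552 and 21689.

1

2552 = 2³ · 11 · 29
21689 = 23² · 41
Common: 1 = 1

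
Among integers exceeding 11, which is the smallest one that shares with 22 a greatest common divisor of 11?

Multiples of 11 above 11: 11·2, 11·3, … . Need the cofactor coprime to 22/11 = 2.
Checking s = 2, 3, … the first with gcd(s, 2) = 1 is s = 3, giving 33.

33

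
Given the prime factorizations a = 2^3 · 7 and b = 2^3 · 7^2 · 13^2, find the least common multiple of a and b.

66248

max exponent per prime: 2^3 · 7^2 · 13^2 = 66248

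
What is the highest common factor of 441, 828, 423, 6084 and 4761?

441 = 3² · 7²; 828 = 2² · 3² · 23; 423 = 3² · 47; 6084 = 2² · 3² · 13²; 4761 = 3² · 23²
gcd takes min exponent of each prime: 3² = 9

9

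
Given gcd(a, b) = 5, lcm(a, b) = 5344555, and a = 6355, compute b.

Using ab = gcd(a,b)·lcm(a,b) = 5·5344555 = 26722775, we get b = 26722775/6355 = 4205.

4205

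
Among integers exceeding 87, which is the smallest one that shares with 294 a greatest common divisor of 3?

294 = 3·98. Any t with gcd(t, 294) = 3 is a multiple of 3, say 3s, with s coprime to 98.
Need s > 87/3, so s ≥ 30. First s ≥ 30 with gcd(s, 98) = 1 is s = 31. Thus t = 3·31 = 93.

93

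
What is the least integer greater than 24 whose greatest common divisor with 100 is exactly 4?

28

gcd(t, 100) = 4 forces 4 | t; write t = 4s. Then gcd(4s, 4·25) = 4·gcd(s, 25), so need gcd(s, 25) = 1.
4s > 24 gives s ≥ 7. The least s ≥ 7 coprime to 25 is 7, so t = 4·7 = 28.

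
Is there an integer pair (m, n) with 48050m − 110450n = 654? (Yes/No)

No

By Bézout, 48050m − 110450n = 654 has integer solutions iff gcd(48050, 110450) | 654.
Euclid: 110450 = 2·48050 + 14350; 48050 = 3·14350 + 5000; 14350 = 2·5000 + 4350; 5000 = 1·4350 + 650; 4350 = 6·650 + 450; 650 = 1·450 + 200; 450 = 2·200 + 50; 200 = 4·50 + 0. gcd = 50; 654 mod 50 = 4. No.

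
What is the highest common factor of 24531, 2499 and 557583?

gcd(24531, 2499): 24531 = 9·2499 + 2040; 2499 = 1·2040 + 459; 2040 = 4·459 + 204; 459 = 2·204 + 51; 204 = 4·51 + 0 → 51
gcd(51, 557583): 557583 = 10933·51 + 0 → 51

51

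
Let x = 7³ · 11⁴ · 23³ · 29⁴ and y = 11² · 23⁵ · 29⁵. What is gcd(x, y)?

min exponent per shared prime: 11² · 23³ · 29⁴ = 1041264039167

1041264039167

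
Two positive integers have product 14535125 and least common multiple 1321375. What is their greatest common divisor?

From gcd × lcm = ab: gcd = 14535125 / 1321375 = 11.

11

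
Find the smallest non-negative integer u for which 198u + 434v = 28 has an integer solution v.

147

gcd(198, 434) = 2 (Euclid: 434 = 2·198 + 38; 198 = 5·38 + 8; 38 = 4·8 + 6; 8 = 1·6 + 2; 6 = 3·2 + 0), and 2 | 28.
Extended Euclid: 198·(57) + 434·(-26) = 2. Scale by 14: u₀ = 798.
General solution u = u₀ + 217t; reducing mod 217 gives u = 147 (and v = -67).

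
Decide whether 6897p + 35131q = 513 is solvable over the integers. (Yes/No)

Yes

gcd(6897, 35131): 35131 = 5·6897 + 646; 6897 = 10·646 + 437; 646 = 1·437 + 209; 437 = 2·209 + 19; 209 = 11·19 + 0 → 19
19 divides 513, so a solution exists.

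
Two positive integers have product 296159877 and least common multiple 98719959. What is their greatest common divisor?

gcd·lcm = product, so gcd = 296159877/98719959 = 3.

3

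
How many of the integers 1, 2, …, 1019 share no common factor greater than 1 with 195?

502

195 = 3·5·13. Inclusion–exclusion on these primes:
1019 − ⌊1019/3⌋ − ⌊1019/5⌋ − ⌊1019/13⌋ + ⌊1019/15⌋ + ⌊1019/39⌋ + ⌊1019/65⌋ − ⌊1019/195⌋ = 502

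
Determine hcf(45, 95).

5

45 = 3² · 5
95 = 5 · 19
Common: 5 = 5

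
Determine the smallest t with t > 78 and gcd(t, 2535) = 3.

81

Multiples of 3 above 78: 3·27, 3·28, … . Need the cofactor coprime to 2535/3 = 845.
Checking s = 27, 28, … the first with gcd(s, 845) = 1 is s = 27, giving 81.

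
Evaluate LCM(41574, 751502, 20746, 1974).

41574 = 2 · 3 · 13² · 41; 751502 = 2 · 17 · 23 · 31²; 20746 = 2 · 11 · 23 · 41; 1974 = 2 · 3 · 7 · 47
lcm takes max exponent of each prime: 2 · 3 · 7 · 11 · 13² · 17 · 23 · 31² · 41 · 47 = 56534107435806

56534107435806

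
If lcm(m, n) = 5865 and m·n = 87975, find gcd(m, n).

15

gcd·lcm = product, so gcd = 87975/5865 = 15.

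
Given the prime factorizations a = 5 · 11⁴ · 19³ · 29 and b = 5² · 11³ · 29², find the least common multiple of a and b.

max exponent per prime: 5² · 11⁴ · 19³ · 29² = 2111385564475

2111385564475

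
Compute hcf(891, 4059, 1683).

gcd(891, 4059): 4059 = 4·891 + 495; 891 = 1·495 + 396; 495 = 1·396 + 99; 396 = 4·99 + 0 → 99
gcd(99, 1683): 1683 = 17·99 + 0 → 99

99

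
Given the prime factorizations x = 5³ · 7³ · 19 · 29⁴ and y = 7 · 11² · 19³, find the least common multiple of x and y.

25167628681204625

max exponent per prime: 5³ · 7³ · 11² · 19³ · 29⁴ = 25167628681204625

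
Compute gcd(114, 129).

3

Euclid: 129 = 1·114 + 15; 114 = 7·15 + 9; 15 = 1·9 + 6; 9 = 1·6 + 3; 6 = 2·3 + 0. Last nonzero remainder: 3.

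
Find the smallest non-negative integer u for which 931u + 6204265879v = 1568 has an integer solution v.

86633145

gcd(931, 6204265879) = 49 (Euclid: 6204265879 = 6664087·931 + 882; 931 = 1·882 + 49; 882 = 18·49 + 0), and 49 | 1568.
Extended Euclid: 931·(6664088) + 6204265879·(-1) = 49. Scale by 32: u₀ = 213250816.
General solution u = u₀ + 126617671t; reducing mod 126617671 gives u = 86633145 (and v = -13).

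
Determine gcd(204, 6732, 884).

68

204 = 2² · 3 · 17; 6732 = 2² · 3² · 11 · 17; 884 = 2² · 13 · 17
gcd takes min exponent of each prime: 2² · 17 = 68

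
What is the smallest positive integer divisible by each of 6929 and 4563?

187083

gcd first: 6929 = 1·4563 + 2366; 4563 = 1·2366 + 2197; 2366 = 1·2197 + 169; 2197 = 13·169 + 0 → gcd = 169
lcm = 6929·4563/gcd = 31617027/169 = 187083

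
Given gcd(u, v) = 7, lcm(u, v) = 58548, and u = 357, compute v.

u·v = gcd·lcm = 7·58548 = 409836, so v = 409836/357 = 1148.

1148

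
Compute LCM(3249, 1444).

12996

3249 = 3² · 19²; 1444 = 2² · 19²
max exponents: 2² · 3² · 19² = 12996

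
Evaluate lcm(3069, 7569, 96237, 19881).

60966065301273

lcm(3069, 7569) = 3069·7569/gcd = 23229261/9 = 2581029
lcm(2581029, 96237) = 2581029·96237/gcd = 248390487873/9 = 27598943097
lcm(27598943097, 19881) = 27598943097·19881/gcd = 548694587711457/9 = 60966065301273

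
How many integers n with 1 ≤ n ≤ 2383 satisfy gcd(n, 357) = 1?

1282

357 = 3·7·17. Inclusion–exclusion on these primes:
2383 − ⌊2383/3⌋ − ⌊2383/7⌋ − ⌊2383/17⌋ + ⌊2383/21⌋ + ⌊2383/51⌋ + ⌊2383/119⌋ − ⌊2383/357⌋ = 1282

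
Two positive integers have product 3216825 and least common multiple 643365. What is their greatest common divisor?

5

gcd·lcm = product, so gcd = 3216825/643365 = 5.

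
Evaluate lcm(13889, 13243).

gcd first: 13889 = 1·13243 + 646; 13243 = 20·646 + 323; 646 = 2·323 + 0 → gcd = 323
lcm = 13889·13243/gcd = 183932027/323 = 569449

569449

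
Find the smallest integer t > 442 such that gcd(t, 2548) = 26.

Multiples of 26 above 442: 26·18, 26·19, … . Need the cofactor coprime to 2548/26 = 98.
Checking s = 18, 19, … the first with gcd(s, 98) = 1 is s = 19, giving 494.

494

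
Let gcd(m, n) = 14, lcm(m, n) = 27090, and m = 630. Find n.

602

m·n = gcd·lcm = 14·27090 = 379260, so n = 379260/630 = 602.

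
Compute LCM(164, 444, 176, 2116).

164 = 2² · 41; 444 = 2² · 3 · 37; 176 = 2⁴ · 11; 2116 = 2² · 23²
lcm takes max exponent of each prime: 2⁴ · 3 · 11 · 23² · 37 · 41 = 423716304

423716304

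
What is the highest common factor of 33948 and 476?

Euclid: 33948 = 71·476 + 152; 476 = 3·152 + 20; 152 = 7·20 + 12; 20 = 1·12 + 8; 12 = 1·8 + 4; 8 = 2·4 + 0. Last nonzero remainder: 4.

4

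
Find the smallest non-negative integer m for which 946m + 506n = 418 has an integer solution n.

9

Euclid: 946 = 1·506 + 440; 506 = 1·440 + 66; 440 = 6·66 + 44; 66 = 1·44 + 22; 44 = 2·22 + 0 → gcd = 22; 418 = 22·19.
Back-substitution yields 946·(-8) + 506·(15) = 22, so one solution is m = -8·19 = -152, n = 15·19 = 285.
Solutions in m differ by 506/22 = 23; the one in [0, 23) is -152 mod 23 = 9.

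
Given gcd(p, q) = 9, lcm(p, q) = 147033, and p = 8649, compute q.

153

Using pq = gcd(p,q)·lcm(p,q) = 9·147033 = 1323297, we get q = 1323297/8649 = 153.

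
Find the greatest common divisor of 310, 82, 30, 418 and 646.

gcd(310, 82): 310 = 3·82 + 64; 82 = 1·64 + 18; 64 = 3·18 + 10; 18 = 1·10 + 8; 10 = 1·8 + 2; 8 = 4·2 + 0 → 2
gcd(2, 30): 30 = 15·2 + 0 → 2
gcd(2, 418): 418 = 209·2 + 0 → 2
gcd(2, 646): 646 = 323·2 + 0 → 2

2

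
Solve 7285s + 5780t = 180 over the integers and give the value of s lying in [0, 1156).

Reduce mod 5780: 7285s ≡ 180 (mod 5780). With g = gcd(7285, 5780) = 5 dividing 180, divide through: 1457s ≡ 36 (mod 1156).
Since gcd(1457, 1156) = 1, s ≡ 36·(1457)⁻¹ ≡ 292 (mod 1156). Smallest non-negative: 292.

292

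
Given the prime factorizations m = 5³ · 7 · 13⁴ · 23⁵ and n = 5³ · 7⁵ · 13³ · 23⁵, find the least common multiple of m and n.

386200473931670125

max exponent per prime: 5³ · 7⁵ · 13⁴ · 23⁵ = 386200473931670125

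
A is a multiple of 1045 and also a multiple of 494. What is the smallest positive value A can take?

27170

1045 = 5 · 11 · 19; 494 = 2 · 13 · 19
max exponents: 2 · 5 · 11 · 13 · 19 = 27170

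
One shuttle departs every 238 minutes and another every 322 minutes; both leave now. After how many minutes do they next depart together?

gcd first: 322 = 1·238 + 84; 238 = 2·84 + 70; 84 = 1·70 + 14; 70 = 5·14 + 0 → gcd = 14
lcm = 238·322/gcd = 76636/14 = 5474

5474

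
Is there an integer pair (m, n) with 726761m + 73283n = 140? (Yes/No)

Yes

gcd(726761, 73283): 726761 = 9·73283 + 67214; 73283 = 1·67214 + 6069; 67214 = 11·6069 + 455; 6069 = 13·455 + 154; 455 = 2·154 + 147; 154 = 1·147 + 7; 147 = 21·7 + 0 → 7
7 divides 140, so a solution exists.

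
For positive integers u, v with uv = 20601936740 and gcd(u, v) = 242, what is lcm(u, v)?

For any two positive integers, gcd × lcm equals their product. Hence lcm = 20601936740 / 242 = 85131970.

85131970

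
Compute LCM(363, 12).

gcd first: 363 = 30·12 + 3; 12 = 4·3 + 0 → gcd = 3
lcm = 363·12/gcd = 4356/3 = 1452

1452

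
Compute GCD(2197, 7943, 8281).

gcd(2197, 7943): 7943 = 3·2197 + 1352; 2197 = 1·1352 + 845; 1352 = 1·845 + 507; 845 = 1·507 + 338; 507 = 1·338 + 169; 338 = 2·169 + 0 → 169
gcd(169, 8281): 8281 = 49·169 + 0 → 169

169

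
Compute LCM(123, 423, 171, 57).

329517

lcm(123, 423) = 123·423/gcd = 52029/3 = 17343
lcm(17343, 171) = 17343·171/gcd = 2965653/9 = 329517
lcm(329517, 57) = 329517·57/gcd = 18782469/57 = 329517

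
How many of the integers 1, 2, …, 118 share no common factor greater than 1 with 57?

75

57 = 3·19. Inclusion–exclusion on these primes:
118 − ⌊118/3⌋ − ⌊118/19⌋ + ⌊118/57⌋ = 75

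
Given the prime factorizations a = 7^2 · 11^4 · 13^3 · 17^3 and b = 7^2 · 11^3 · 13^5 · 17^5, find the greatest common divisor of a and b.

703964820559

min exponent per shared prime: 7^2 · 11^3 · 13^3 · 17^3 = 703964820559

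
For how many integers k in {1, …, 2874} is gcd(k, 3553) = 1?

2329

Prime factors of 3553: 11, 17, 19. Count integers ≤ 2874 divisible by none of them.
By inclusion–exclusion: 2874 − ⌊2874/11⌋ − ⌊2874/17⌋ − ⌊2874/19⌋ + ⌊2874/187⌋ + ⌊2874/209⌋ + ⌊2874/323⌋ − ⌊2874/3553⌋ = 2329.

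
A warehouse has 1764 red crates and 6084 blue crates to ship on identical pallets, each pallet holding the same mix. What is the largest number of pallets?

36

1764 = 2² · 3² · 7²
6084 = 2² · 3² · 13²
Common: 2² · 3² = 36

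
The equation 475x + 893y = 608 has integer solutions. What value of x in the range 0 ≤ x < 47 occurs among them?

37

gcd(475, 893) = 19 (Euclid: 893 = 1·475 + 418; 475 = 1·418 + 57; 418 = 7·57 + 19; 57 = 3·19 + 0), and 19 | 608.
Extended Euclid: 475·(-15) + 893·(8) = 19. Scale by 32: x₀ = -480.
General solution x = x₀ + 47t; reducing mod 47 gives x = 37 (and y = -19).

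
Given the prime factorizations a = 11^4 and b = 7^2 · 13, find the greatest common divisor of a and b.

1

min exponent per shared prime: (none) = 1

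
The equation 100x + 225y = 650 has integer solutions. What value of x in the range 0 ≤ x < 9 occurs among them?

2

gcd(100, 225) = 25 (Euclid: 225 = 2·100 + 25; 100 = 4·25 + 0), and 25 | 650.
Extended Euclid: 100·(-2) + 225·(1) = 25. Scale by 26: x₀ = -52.
General solution x = x₀ + 9t; reducing mod 9 gives x = 2 (and y = 2).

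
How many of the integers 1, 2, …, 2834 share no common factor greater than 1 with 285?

1432

285 = 3·5·19. Inclusion–exclusion on these primes:
2834 − ⌊2834/3⌋ − ⌊2834/5⌋ − ⌊2834/19⌋ + ⌊2834/15⌋ + ⌊2834/57⌋ + ⌊2834/95⌋ − ⌊2834/285⌋ = 1432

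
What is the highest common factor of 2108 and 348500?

68

2108 = 2² · 17 · 31
348500 = 2² · 5³ · 17 · 41
Common: 2² · 17 = 68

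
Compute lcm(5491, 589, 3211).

5491 = 17² · 19; 589 = 19 · 31; 3211 = 13² · 19
lcm takes max exponent of each prime: 13² · 17² · 19 · 31 = 28767349

28767349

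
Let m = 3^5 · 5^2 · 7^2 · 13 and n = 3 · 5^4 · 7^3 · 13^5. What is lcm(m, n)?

19341812660625

max exponent per prime: 3^5 · 5^4 · 7^3 · 13^5 = 19341812660625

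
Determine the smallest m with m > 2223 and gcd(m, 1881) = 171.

2394

Multiples of 171 above 2223: 171·14, 171·15, … . Need the cofactor coprime to 1881/171 = 11.
Checking s = 14, 15, … the first with gcd(s, 11) = 1 is s = 14, giving 2394.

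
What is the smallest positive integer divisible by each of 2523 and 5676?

4773516

2523 = 3 · 29²; 5676 = 2² · 3 · 11 · 43
max exponents: 2² · 3 · 11 · 29² · 43 = 4773516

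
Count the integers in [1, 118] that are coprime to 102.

Prime factors of 102: 2, 3, 17. Count integers ≤ 118 divisible by none of them.
By inclusion–exclusion: 118 − ⌊118/2⌋ − ⌊118/3⌋ − ⌊118/17⌋ + ⌊118/6⌋ + ⌊118/34⌋ + ⌊118/51⌋ − ⌊118/102⌋ = 37.

37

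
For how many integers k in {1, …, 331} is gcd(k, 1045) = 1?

228

Prime factors of 1045: 5, 11, 19. Count integers ≤ 331 divisible by none of them.
By inclusion–exclusion: 331 − ⌊331/5⌋ − ⌊331/11⌋ − ⌊331/19⌋ + ⌊331/55⌋ + ⌊331/95⌋ + ⌊331/209⌋ − ⌊331/1045⌋ = 228.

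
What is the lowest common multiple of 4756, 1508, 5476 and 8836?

186975353188

4756 = 2² · 29 · 41; 1508 = 2² · 13 · 29; 5476 = 2² · 37²; 8836 = 2² · 47²
lcm takes max exponent of each prime: 2² · 13 · 29 · 37² · 41 · 47² = 186975353188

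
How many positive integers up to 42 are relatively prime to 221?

37

Prime factors of 221: 13, 17. Count integers ≤ 42 divisible by none of them.
By inclusion–exclusion: 42 − ⌊42/13⌋ − ⌊42/17⌋ + ⌊42/221⌋ = 37.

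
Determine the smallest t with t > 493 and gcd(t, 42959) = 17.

510

42959 = 17·2527. Any t with gcd(t, 42959) = 17 is a multiple of 17, say 17s, with s coprime to 2527.
Need s > 493/17, so s ≥ 30. First s ≥ 30 with gcd(s, 2527) = 1 is s = 30. Thus t = 17·30 = 510.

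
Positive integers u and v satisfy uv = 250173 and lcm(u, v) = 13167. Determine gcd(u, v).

19

gcd·lcm = product, so gcd = 250173/13167 = 19.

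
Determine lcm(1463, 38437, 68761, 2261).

19871929

lcm(1463, 38437) = 1463·38437/gcd = 56233331/133 = 422807
lcm(422807, 68761) = 422807·68761/gcd = 29072632127/1463 = 19871929
lcm(19871929, 2261) = 19871929·2261/gcd = 44930431469/2261 = 19871929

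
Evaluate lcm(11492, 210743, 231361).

lcm(11492, 210743) = 11492·210743/gcd = 2421858556/169 = 14330524
lcm(14330524, 231361) = 14330524·231361/gcd = 3315524363164/169 = 19618487356

19618487356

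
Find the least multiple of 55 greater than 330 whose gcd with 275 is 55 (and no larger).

275 = 55·5. Any k with gcd(k, 275) = 55 is a multiple of 55, say 55s, with s coprime to 5.
Need s > 330/55, so s ≥ 7. First s ≥ 7 with gcd(s, 5) = 1 is s = 7. Thus k = 55·7 = 385.

385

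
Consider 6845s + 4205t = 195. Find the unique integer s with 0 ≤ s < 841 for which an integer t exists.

Reduce mod 4205: 6845s ≡ 195 (mod 4205). With g = gcd(6845, 4205) = 5 dividing 195, divide through: 1369s ≡ 39 (mod 841).
Since gcd(1369, 841) = 1, s ≡ 39·(1369)⁻¹ ≡ 282 (mod 841). Smallest non-negative: 282.

282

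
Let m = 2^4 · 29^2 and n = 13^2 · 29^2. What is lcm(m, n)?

2274064

max exponent per prime: 2^4 · 13^2 · 29^2 = 2274064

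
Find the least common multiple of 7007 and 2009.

287287

7007 = 7² · 11 · 13; 2009 = 7² · 41
max exponents: 7² · 11 · 13 · 41 = 287287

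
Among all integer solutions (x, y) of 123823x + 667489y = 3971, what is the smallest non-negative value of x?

Euclid: 667489 = 5·123823 + 48374; 123823 = 2·48374 + 27075; 48374 = 1·27075 + 21299; 27075 = 1·21299 + 5776; 21299 = 3·5776 + 3971; 5776 = 1·3971 + 1805; 3971 = 2·1805 + 361; 1805 = 5·361 + 0 → gcd = 361; 3971 = 361·11.
Back-substitution yields 123823·(-345) + 667489·(64) = 361, so one solution is x = -345·11 = -3795, y = 64·11 = 704.
Solutions in x differ by 667489/361 = 1849; the one in [0, 1849) is -3795 mod 1849 = 1752.

1752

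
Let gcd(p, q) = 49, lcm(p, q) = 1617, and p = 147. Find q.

539

Using pq = gcd(p,q)·lcm(p,q) = 49·1617 = 79233, we get q = 79233/147 = 539.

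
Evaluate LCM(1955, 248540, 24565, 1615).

lcm(1955, 248540) = 1955·248540/gcd = 485895700/85 = 5716420
lcm(5716420, 24565) = 5716420·24565/gcd = 140423857300/1445 = 97179140
lcm(97179140, 1615) = 97179140·1615/gcd = 156944311100/85 = 1846403660

1846403660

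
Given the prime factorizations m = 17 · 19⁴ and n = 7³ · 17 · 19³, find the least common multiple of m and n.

759901751

max exponent per prime: 7³ · 17 · 19⁴ = 759901751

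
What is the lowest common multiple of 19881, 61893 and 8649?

131389493157

lcm(19881, 61893) = 19881·61893/gcd = 1230494733/9 = 136721637
lcm(136721637, 8649) = 136721637·8649/gcd = 1182505438413/9 = 131389493157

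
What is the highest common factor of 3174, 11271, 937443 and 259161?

3174 = 2 · 3 · 23²; 11271 = 3 · 13 · 17²; 937443 = 3 · 13² · 43²; 259161 = 3 · 7² · 41 · 43
gcd takes min exponent of each prime: 3 = 3

3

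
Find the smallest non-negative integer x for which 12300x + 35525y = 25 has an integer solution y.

956

Reduce mod 35525: 12300x ≡ 25 (mod 35525). With g = gcd(12300, 35525) = 25 dividing 25, divide through: 492x ≡ 1 (mod 1421).
Since gcd(492, 1421) = 1, x ≡ 1·(492)⁻¹ ≡ 956 (mod 1421). Smallest non-negative: 956.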